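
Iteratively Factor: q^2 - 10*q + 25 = (q - 5)*(q - 5)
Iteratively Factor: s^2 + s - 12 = (s + 4)*(s - 3)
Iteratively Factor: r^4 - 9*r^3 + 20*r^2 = (r)*(r^3 - 9*r^2 + 20*r) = r*(r - 4)*(r^2 - 5*r) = r^2*(r - 4)*(r - 5)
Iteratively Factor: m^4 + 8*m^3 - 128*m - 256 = (m + 4)*(m^3 + 4*m^2 - 16*m - 64) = (m - 4)*(m + 4)*(m^2 + 8*m + 16) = (m - 4)*(m + 4)^2*(m + 4)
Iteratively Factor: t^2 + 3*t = (t + 3)*(t)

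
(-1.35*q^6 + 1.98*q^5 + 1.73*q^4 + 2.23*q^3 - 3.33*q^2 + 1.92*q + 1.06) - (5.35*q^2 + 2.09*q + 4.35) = -1.35*q^6 + 1.98*q^5 + 1.73*q^4 + 2.23*q^3 - 8.68*q^2 - 0.17*q - 3.29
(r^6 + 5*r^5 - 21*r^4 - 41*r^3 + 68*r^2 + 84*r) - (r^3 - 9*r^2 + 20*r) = r^6 + 5*r^5 - 21*r^4 - 42*r^3 + 77*r^2 + 64*r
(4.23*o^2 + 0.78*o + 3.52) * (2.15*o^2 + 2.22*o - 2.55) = 9.0945*o^4 + 11.0676*o^3 - 1.4869*o^2 + 5.8254*o - 8.976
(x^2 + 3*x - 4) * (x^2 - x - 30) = x^4 + 2*x^3 - 37*x^2 - 86*x + 120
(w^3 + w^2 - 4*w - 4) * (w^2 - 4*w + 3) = w^5 - 3*w^4 - 5*w^3 + 15*w^2 + 4*w - 12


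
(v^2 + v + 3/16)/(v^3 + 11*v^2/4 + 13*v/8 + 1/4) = (4*v + 3)/(2*(2*v^2 + 5*v + 2))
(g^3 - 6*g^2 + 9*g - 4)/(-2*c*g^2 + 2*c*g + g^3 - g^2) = (-g^2 + 5*g - 4)/(g*(2*c - g))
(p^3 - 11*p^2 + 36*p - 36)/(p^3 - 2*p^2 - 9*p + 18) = (p - 6)/(p + 3)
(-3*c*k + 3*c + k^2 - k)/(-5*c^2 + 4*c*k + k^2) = (-3*c*k + 3*c + k^2 - k)/(-5*c^2 + 4*c*k + k^2)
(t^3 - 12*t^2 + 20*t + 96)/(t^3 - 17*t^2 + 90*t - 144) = (t + 2)/(t - 3)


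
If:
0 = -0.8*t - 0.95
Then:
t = -1.19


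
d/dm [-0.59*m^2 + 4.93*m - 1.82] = 4.93 - 1.18*m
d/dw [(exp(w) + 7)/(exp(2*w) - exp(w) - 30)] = (-(exp(w) + 7)*(2*exp(w) - 1) + exp(2*w) - exp(w) - 30)*exp(w)/(-exp(2*w) + exp(w) + 30)^2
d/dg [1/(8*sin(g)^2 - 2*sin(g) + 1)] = 2*(1 - 8*sin(g))*cos(g)/(8*sin(g)^2 - 2*sin(g) + 1)^2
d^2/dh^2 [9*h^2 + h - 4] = 18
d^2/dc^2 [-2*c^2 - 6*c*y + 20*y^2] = -4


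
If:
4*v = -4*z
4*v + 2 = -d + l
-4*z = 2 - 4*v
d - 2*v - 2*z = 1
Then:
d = 1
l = 4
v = 1/4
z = -1/4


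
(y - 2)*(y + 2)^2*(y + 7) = y^4 + 9*y^3 + 10*y^2 - 36*y - 56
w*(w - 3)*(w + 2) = w^3 - w^2 - 6*w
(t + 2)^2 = t^2 + 4*t + 4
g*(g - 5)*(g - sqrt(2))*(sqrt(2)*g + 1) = sqrt(2)*g^4 - 5*sqrt(2)*g^3 - g^3 - sqrt(2)*g^2 + 5*g^2 + 5*sqrt(2)*g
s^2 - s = s*(s - 1)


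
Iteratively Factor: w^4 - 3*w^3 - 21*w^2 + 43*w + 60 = (w + 1)*(w^3 - 4*w^2 - 17*w + 60) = (w - 5)*(w + 1)*(w^2 + w - 12) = (w - 5)*(w - 3)*(w + 1)*(w + 4)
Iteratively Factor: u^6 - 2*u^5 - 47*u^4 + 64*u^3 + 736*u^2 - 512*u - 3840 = (u - 4)*(u^5 + 2*u^4 - 39*u^3 - 92*u^2 + 368*u + 960) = (u - 4)*(u + 4)*(u^4 - 2*u^3 - 31*u^2 + 32*u + 240) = (u - 4)*(u + 4)^2*(u^3 - 6*u^2 - 7*u + 60) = (u - 4)*(u + 3)*(u + 4)^2*(u^2 - 9*u + 20) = (u - 5)*(u - 4)*(u + 3)*(u + 4)^2*(u - 4)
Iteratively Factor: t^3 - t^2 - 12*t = (t)*(t^2 - t - 12) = t*(t - 4)*(t + 3)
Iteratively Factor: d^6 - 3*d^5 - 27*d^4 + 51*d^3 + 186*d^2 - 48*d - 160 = (d - 4)*(d^5 + d^4 - 23*d^3 - 41*d^2 + 22*d + 40) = (d - 4)*(d + 1)*(d^4 - 23*d^2 - 18*d + 40) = (d - 4)*(d + 1)*(d + 4)*(d^3 - 4*d^2 - 7*d + 10) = (d - 5)*(d - 4)*(d + 1)*(d + 4)*(d^2 + d - 2) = (d - 5)*(d - 4)*(d + 1)*(d + 2)*(d + 4)*(d - 1)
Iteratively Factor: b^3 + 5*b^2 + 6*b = (b + 3)*(b^2 + 2*b) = b*(b + 3)*(b + 2)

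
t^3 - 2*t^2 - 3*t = t*(t - 3)*(t + 1)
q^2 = q^2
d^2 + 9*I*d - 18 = (d + 3*I)*(d + 6*I)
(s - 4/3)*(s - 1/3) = s^2 - 5*s/3 + 4/9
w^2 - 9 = (w - 3)*(w + 3)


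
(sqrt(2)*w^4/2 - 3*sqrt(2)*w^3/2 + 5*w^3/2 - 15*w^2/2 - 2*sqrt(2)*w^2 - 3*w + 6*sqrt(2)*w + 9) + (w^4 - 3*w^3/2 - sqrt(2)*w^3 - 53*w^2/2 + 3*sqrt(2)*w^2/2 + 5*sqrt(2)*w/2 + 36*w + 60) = sqrt(2)*w^4/2 + w^4 - 5*sqrt(2)*w^3/2 + w^3 - 34*w^2 - sqrt(2)*w^2/2 + 17*sqrt(2)*w/2 + 33*w + 69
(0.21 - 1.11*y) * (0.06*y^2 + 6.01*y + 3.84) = -0.0666*y^3 - 6.6585*y^2 - 3.0003*y + 0.8064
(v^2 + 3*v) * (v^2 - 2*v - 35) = v^4 + v^3 - 41*v^2 - 105*v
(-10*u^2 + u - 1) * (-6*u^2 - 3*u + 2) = 60*u^4 + 24*u^3 - 17*u^2 + 5*u - 2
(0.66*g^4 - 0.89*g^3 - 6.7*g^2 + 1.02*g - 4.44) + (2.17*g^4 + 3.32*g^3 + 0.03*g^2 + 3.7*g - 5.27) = 2.83*g^4 + 2.43*g^3 - 6.67*g^2 + 4.72*g - 9.71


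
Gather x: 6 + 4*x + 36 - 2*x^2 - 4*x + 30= 72 - 2*x^2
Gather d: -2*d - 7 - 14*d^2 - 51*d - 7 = -14*d^2 - 53*d - 14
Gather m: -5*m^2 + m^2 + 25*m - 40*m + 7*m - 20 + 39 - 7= -4*m^2 - 8*m + 12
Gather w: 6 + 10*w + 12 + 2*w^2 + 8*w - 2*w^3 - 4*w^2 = -2*w^3 - 2*w^2 + 18*w + 18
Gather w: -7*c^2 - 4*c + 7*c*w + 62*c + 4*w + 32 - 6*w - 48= -7*c^2 + 58*c + w*(7*c - 2) - 16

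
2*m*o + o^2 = o*(2*m + o)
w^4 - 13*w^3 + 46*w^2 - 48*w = w*(w - 8)*(w - 3)*(w - 2)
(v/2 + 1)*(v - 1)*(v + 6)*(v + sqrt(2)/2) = v^4/2 + sqrt(2)*v^3/4 + 7*v^3/2 + 2*v^2 + 7*sqrt(2)*v^2/4 - 6*v + sqrt(2)*v - 3*sqrt(2)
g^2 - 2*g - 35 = (g - 7)*(g + 5)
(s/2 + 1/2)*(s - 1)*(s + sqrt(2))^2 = s^4/2 + sqrt(2)*s^3 + s^2/2 - sqrt(2)*s - 1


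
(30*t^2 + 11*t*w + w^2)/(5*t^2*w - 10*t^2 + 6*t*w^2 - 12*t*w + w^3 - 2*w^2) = (6*t + w)/(t*w - 2*t + w^2 - 2*w)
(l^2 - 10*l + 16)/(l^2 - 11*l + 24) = (l - 2)/(l - 3)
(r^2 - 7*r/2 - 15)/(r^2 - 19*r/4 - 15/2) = 2*(2*r + 5)/(4*r + 5)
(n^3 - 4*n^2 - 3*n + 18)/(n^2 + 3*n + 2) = (n^2 - 6*n + 9)/(n + 1)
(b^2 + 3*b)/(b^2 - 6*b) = (b + 3)/(b - 6)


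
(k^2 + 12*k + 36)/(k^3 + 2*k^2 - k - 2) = (k^2 + 12*k + 36)/(k^3 + 2*k^2 - k - 2)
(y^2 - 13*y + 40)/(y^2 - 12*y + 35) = (y - 8)/(y - 7)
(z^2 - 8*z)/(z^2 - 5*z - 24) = z/(z + 3)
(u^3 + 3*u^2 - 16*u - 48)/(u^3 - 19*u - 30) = (u^2 - 16)/(u^2 - 3*u - 10)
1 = 1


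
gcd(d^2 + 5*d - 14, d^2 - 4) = d - 2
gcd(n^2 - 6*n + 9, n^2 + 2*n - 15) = n - 3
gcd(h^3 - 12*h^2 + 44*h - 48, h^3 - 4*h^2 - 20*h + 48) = h^2 - 8*h + 12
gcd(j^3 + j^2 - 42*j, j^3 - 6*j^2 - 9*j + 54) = j - 6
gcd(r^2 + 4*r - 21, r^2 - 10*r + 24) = 1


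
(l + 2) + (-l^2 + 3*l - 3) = -l^2 + 4*l - 1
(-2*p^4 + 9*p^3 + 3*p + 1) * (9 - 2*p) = 4*p^5 - 36*p^4 + 81*p^3 - 6*p^2 + 25*p + 9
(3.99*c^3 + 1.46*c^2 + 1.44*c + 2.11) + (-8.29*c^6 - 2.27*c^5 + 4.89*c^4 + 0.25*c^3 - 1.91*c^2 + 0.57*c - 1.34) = -8.29*c^6 - 2.27*c^5 + 4.89*c^4 + 4.24*c^3 - 0.45*c^2 + 2.01*c + 0.77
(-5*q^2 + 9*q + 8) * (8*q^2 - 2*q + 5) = -40*q^4 + 82*q^3 + 21*q^2 + 29*q + 40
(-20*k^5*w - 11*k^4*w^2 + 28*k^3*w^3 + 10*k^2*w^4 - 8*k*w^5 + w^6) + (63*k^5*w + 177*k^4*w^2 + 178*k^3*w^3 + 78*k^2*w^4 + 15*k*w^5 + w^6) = 43*k^5*w + 166*k^4*w^2 + 206*k^3*w^3 + 88*k^2*w^4 + 7*k*w^5 + 2*w^6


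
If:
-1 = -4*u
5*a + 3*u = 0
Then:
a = -3/20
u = 1/4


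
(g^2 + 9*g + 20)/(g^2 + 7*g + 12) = (g + 5)/(g + 3)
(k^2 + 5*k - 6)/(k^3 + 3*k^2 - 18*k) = (k - 1)/(k*(k - 3))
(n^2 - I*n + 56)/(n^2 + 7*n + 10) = (n^2 - I*n + 56)/(n^2 + 7*n + 10)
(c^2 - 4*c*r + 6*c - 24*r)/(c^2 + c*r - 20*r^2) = (c + 6)/(c + 5*r)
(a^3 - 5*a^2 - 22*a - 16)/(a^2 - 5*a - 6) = (a^2 - 6*a - 16)/(a - 6)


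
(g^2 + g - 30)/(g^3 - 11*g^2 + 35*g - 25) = (g + 6)/(g^2 - 6*g + 5)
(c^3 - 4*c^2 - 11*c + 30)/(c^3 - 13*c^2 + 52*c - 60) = (c + 3)/(c - 6)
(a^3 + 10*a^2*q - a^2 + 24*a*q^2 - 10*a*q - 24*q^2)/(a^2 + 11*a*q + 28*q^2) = (a^2 + 6*a*q - a - 6*q)/(a + 7*q)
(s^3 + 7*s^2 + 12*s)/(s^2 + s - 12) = s*(s + 3)/(s - 3)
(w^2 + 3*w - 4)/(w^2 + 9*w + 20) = (w - 1)/(w + 5)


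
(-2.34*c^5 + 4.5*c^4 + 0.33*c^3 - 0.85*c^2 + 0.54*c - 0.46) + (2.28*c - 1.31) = -2.34*c^5 + 4.5*c^4 + 0.33*c^3 - 0.85*c^2 + 2.82*c - 1.77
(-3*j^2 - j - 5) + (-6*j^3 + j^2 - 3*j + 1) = -6*j^3 - 2*j^2 - 4*j - 4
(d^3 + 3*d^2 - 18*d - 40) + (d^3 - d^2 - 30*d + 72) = 2*d^3 + 2*d^2 - 48*d + 32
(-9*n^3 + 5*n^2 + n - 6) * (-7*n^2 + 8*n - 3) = 63*n^5 - 107*n^4 + 60*n^3 + 35*n^2 - 51*n + 18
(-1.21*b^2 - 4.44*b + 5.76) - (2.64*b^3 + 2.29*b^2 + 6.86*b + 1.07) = -2.64*b^3 - 3.5*b^2 - 11.3*b + 4.69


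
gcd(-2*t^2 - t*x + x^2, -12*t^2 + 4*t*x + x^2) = -2*t + x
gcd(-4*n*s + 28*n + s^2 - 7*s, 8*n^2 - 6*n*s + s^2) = -4*n + s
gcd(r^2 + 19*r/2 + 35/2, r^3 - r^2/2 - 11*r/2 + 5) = r + 5/2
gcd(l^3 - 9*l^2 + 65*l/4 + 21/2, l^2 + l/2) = l + 1/2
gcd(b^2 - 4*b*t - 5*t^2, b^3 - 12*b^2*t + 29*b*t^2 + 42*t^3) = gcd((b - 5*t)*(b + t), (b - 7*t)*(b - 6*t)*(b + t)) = b + t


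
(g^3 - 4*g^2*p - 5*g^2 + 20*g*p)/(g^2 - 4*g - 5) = g*(g - 4*p)/(g + 1)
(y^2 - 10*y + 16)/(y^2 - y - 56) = (y - 2)/(y + 7)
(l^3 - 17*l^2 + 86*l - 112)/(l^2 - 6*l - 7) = (l^2 - 10*l + 16)/(l + 1)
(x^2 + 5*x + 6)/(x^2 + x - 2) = (x + 3)/(x - 1)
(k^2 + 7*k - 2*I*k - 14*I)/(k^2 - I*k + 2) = (k + 7)/(k + I)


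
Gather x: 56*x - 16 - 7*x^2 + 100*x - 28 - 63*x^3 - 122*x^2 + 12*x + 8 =-63*x^3 - 129*x^2 + 168*x - 36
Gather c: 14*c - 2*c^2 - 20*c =-2*c^2 - 6*c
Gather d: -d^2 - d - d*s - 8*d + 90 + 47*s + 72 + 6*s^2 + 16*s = -d^2 + d*(-s - 9) + 6*s^2 + 63*s + 162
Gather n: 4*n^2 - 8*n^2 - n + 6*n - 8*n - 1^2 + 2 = -4*n^2 - 3*n + 1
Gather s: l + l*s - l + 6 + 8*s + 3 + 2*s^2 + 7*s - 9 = 2*s^2 + s*(l + 15)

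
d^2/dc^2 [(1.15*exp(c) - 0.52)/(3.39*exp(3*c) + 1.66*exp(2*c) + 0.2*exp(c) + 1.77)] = (52.86366*exp(6*c) - 34.368498*exp(5*c) - 32.138588*exp(4*c) - 96.523053*exp(3*c) + 7.289904*exp(2*c) + 5.683556*exp(c) + 3.786915)*exp(c)/(38.958219*exp(9*c) + 57.230658*exp(8*c) + 34.919712*exp(7*c) + 72.350227*exp(6*c) + 61.823148*exp(5*c) + 22.031796*exp(4*c) + 35.395433*exp(3*c) + 15.814242*exp(2*c) + 1.87974*exp(c) + 5.545233)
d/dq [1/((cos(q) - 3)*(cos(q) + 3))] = sin(2*q)/((cos(q) - 3)^2*(cos(q) + 3)^2)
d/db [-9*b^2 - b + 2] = -18*b - 1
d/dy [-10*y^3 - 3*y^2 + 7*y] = -30*y^2 - 6*y + 7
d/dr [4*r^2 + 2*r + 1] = 8*r + 2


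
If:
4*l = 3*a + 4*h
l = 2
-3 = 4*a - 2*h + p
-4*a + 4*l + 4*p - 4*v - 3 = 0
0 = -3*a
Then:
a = 0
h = 2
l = 2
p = 1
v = 9/4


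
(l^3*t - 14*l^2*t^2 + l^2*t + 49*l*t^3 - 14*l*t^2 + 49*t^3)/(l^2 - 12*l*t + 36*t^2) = t*(l^3 - 14*l^2*t + l^2 + 49*l*t^2 - 14*l*t + 49*t^2)/(l^2 - 12*l*t + 36*t^2)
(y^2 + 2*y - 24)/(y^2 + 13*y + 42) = (y - 4)/(y + 7)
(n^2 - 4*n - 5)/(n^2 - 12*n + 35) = (n + 1)/(n - 7)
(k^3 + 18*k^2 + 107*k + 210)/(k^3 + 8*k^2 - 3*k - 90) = (k + 7)/(k - 3)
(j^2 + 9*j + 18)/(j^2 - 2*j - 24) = (j^2 + 9*j + 18)/(j^2 - 2*j - 24)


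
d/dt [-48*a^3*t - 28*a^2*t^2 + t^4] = -48*a^3 - 56*a^2*t + 4*t^3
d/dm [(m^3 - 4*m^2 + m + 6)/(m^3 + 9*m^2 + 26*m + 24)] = (13*m^4 + 50*m^3 - 59*m^2 - 300*m - 132)/(m^6 + 18*m^5 + 133*m^4 + 516*m^3 + 1108*m^2 + 1248*m + 576)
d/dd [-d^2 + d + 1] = 1 - 2*d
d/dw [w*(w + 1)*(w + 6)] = 3*w^2 + 14*w + 6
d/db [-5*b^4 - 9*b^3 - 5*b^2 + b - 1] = -20*b^3 - 27*b^2 - 10*b + 1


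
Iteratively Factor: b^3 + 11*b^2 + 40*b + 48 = (b + 3)*(b^2 + 8*b + 16) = (b + 3)*(b + 4)*(b + 4)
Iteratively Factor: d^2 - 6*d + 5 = (d - 5)*(d - 1)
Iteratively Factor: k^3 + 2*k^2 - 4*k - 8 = (k - 2)*(k^2 + 4*k + 4) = (k - 2)*(k + 2)*(k + 2)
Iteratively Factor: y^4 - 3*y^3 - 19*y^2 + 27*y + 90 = (y + 3)*(y^3 - 6*y^2 - y + 30) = (y - 3)*(y + 3)*(y^2 - 3*y - 10) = (y - 3)*(y + 2)*(y + 3)*(y - 5)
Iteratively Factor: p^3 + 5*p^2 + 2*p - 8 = (p + 4)*(p^2 + p - 2) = (p + 2)*(p + 4)*(p - 1)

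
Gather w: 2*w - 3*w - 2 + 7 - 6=-w - 1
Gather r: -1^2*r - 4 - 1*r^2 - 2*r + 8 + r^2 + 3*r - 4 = 0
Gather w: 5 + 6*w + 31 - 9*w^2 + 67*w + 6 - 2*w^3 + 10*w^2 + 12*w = -2*w^3 + w^2 + 85*w + 42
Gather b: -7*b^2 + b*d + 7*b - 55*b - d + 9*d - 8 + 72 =-7*b^2 + b*(d - 48) + 8*d + 64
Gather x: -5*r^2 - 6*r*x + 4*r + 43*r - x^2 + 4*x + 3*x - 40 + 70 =-5*r^2 + 47*r - x^2 + x*(7 - 6*r) + 30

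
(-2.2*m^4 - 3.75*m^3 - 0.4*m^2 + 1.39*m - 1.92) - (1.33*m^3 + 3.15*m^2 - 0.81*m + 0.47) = -2.2*m^4 - 5.08*m^3 - 3.55*m^2 + 2.2*m - 2.39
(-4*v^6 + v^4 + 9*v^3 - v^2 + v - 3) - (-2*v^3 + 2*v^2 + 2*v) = -4*v^6 + v^4 + 11*v^3 - 3*v^2 - v - 3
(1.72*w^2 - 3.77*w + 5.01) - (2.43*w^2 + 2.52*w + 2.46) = -0.71*w^2 - 6.29*w + 2.55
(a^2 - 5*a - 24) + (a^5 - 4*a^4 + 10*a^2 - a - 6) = a^5 - 4*a^4 + 11*a^2 - 6*a - 30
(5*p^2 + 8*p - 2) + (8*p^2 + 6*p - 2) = 13*p^2 + 14*p - 4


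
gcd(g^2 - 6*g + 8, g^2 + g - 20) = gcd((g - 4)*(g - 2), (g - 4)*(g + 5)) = g - 4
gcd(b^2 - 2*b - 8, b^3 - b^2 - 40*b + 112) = b - 4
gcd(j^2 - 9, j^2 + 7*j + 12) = j + 3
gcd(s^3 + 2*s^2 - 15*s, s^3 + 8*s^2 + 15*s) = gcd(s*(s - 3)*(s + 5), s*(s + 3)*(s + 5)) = s^2 + 5*s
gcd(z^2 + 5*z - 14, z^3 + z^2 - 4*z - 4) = z - 2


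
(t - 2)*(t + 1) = t^2 - t - 2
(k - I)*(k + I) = k^2 + 1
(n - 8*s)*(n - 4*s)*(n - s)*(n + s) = n^4 - 12*n^3*s + 31*n^2*s^2 + 12*n*s^3 - 32*s^4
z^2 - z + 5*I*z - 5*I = (z - 1)*(z + 5*I)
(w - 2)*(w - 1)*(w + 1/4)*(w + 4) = w^4 + 5*w^3/4 - 39*w^2/4 + 11*w/2 + 2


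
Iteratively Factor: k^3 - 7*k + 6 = (k - 2)*(k^2 + 2*k - 3) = (k - 2)*(k + 3)*(k - 1)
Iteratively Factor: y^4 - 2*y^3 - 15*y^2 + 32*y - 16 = (y + 4)*(y^3 - 6*y^2 + 9*y - 4) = (y - 4)*(y + 4)*(y^2 - 2*y + 1) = (y - 4)*(y - 1)*(y + 4)*(y - 1)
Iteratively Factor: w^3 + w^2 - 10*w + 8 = (w + 4)*(w^2 - 3*w + 2) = (w - 2)*(w + 4)*(w - 1)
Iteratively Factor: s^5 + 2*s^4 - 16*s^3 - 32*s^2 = (s)*(s^4 + 2*s^3 - 16*s^2 - 32*s) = s*(s + 4)*(s^3 - 2*s^2 - 8*s) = s*(s + 2)*(s + 4)*(s^2 - 4*s) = s*(s - 4)*(s + 2)*(s + 4)*(s)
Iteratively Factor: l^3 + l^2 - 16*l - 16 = (l + 4)*(l^2 - 3*l - 4) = (l + 1)*(l + 4)*(l - 4)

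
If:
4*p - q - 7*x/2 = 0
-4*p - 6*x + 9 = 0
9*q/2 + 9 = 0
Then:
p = 39/76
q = -2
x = 22/19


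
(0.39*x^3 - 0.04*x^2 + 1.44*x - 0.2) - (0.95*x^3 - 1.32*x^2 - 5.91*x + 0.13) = -0.56*x^3 + 1.28*x^2 + 7.35*x - 0.33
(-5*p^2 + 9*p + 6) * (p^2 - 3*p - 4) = -5*p^4 + 24*p^3 - p^2 - 54*p - 24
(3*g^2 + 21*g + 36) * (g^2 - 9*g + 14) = 3*g^4 - 6*g^3 - 111*g^2 - 30*g + 504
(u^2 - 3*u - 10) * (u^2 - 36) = u^4 - 3*u^3 - 46*u^2 + 108*u + 360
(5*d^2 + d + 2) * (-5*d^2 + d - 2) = -25*d^4 - 19*d^2 - 4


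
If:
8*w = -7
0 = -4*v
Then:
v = 0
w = -7/8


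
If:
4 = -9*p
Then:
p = -4/9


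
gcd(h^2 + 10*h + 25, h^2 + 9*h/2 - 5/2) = h + 5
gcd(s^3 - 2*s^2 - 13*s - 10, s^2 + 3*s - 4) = 1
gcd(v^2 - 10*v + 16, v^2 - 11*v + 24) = v - 8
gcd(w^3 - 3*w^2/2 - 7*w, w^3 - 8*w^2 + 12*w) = w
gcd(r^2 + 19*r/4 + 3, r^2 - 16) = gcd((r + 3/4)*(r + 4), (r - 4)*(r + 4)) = r + 4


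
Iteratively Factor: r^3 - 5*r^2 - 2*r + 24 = (r - 3)*(r^2 - 2*r - 8) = (r - 4)*(r - 3)*(r + 2)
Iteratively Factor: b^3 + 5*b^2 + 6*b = (b)*(b^2 + 5*b + 6) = b*(b + 2)*(b + 3)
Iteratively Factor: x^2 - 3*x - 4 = (x - 4)*(x + 1)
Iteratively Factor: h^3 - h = (h + 1)*(h^2 - h) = (h - 1)*(h + 1)*(h)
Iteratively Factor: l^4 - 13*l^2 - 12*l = (l - 4)*(l^3 + 4*l^2 + 3*l) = l*(l - 4)*(l^2 + 4*l + 3) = l*(l - 4)*(l + 1)*(l + 3)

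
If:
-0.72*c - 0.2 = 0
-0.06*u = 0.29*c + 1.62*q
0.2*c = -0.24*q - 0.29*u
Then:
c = -0.28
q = 0.04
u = 0.16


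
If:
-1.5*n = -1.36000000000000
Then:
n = 0.91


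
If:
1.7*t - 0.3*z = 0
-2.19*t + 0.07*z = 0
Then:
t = 0.00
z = 0.00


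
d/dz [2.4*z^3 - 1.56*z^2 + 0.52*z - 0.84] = 7.2*z^2 - 3.12*z + 0.52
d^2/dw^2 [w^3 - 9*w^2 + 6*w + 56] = 6*w - 18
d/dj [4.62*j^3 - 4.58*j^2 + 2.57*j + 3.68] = 13.86*j^2 - 9.16*j + 2.57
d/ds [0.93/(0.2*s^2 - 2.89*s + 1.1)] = (2.6877 - 0.372*s)/(0.2*s^2 - 2.89*s + 1.1)^2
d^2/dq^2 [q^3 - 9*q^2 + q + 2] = 6*q - 18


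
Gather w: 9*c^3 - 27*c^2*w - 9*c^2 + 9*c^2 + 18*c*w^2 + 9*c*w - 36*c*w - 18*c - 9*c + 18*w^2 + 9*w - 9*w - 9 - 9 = 9*c^3 - 27*c + w^2*(18*c + 18) + w*(-27*c^2 - 27*c) - 18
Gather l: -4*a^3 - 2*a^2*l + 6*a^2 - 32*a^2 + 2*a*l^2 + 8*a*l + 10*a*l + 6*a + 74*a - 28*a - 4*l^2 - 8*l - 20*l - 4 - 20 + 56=-4*a^3 - 26*a^2 + 52*a + l^2*(2*a - 4) + l*(-2*a^2 + 18*a - 28) + 32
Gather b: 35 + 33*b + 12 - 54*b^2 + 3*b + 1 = -54*b^2 + 36*b + 48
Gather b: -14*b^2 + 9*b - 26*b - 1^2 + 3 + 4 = -14*b^2 - 17*b + 6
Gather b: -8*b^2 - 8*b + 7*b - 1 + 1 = -8*b^2 - b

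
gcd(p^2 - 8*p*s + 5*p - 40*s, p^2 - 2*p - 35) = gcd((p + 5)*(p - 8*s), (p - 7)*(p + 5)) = p + 5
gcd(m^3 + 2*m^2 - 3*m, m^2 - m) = m^2 - m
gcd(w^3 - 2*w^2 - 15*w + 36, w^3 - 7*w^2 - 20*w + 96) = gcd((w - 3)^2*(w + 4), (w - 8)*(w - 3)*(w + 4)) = w^2 + w - 12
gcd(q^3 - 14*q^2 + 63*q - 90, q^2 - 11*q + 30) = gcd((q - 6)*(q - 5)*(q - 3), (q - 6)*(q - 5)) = q^2 - 11*q + 30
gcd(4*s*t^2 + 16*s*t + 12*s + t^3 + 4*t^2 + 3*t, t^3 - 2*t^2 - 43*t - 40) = t + 1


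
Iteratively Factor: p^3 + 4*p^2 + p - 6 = (p + 3)*(p^2 + p - 2) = (p - 1)*(p + 3)*(p + 2)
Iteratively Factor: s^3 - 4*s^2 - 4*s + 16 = (s + 2)*(s^2 - 6*s + 8) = (s - 2)*(s + 2)*(s - 4)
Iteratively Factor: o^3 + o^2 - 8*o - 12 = (o + 2)*(o^2 - o - 6) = (o - 3)*(o + 2)*(o + 2)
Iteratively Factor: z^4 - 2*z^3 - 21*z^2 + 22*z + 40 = (z - 5)*(z^3 + 3*z^2 - 6*z - 8) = (z - 5)*(z + 1)*(z^2 + 2*z - 8) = (z - 5)*(z + 1)*(z + 4)*(z - 2)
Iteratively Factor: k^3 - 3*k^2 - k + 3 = (k - 3)*(k^2 - 1) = (k - 3)*(k - 1)*(k + 1)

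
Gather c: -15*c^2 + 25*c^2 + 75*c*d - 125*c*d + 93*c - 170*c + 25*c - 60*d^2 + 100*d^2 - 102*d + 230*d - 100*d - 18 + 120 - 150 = 10*c^2 + c*(-50*d - 52) + 40*d^2 + 28*d - 48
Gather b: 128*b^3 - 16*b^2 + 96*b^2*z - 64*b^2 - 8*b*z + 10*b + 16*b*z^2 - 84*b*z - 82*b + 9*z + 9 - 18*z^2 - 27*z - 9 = 128*b^3 + b^2*(96*z - 80) + b*(16*z^2 - 92*z - 72) - 18*z^2 - 18*z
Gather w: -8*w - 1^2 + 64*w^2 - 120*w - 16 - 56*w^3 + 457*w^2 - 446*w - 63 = -56*w^3 + 521*w^2 - 574*w - 80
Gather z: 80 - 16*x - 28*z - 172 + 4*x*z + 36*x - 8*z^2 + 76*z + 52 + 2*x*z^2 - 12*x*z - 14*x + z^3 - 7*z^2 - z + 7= 6*x + z^3 + z^2*(2*x - 15) + z*(47 - 8*x) - 33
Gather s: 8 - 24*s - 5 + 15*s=3 - 9*s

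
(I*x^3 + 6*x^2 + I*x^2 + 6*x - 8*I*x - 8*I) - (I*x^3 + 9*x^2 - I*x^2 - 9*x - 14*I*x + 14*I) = -3*x^2 + 2*I*x^2 + 15*x + 6*I*x - 22*I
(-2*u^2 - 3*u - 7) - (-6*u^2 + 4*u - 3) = 4*u^2 - 7*u - 4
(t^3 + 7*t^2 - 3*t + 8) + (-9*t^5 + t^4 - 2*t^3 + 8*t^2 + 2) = -9*t^5 + t^4 - t^3 + 15*t^2 - 3*t + 10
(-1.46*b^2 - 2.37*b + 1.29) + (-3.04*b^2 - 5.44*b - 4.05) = -4.5*b^2 - 7.81*b - 2.76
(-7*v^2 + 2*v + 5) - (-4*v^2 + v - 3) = -3*v^2 + v + 8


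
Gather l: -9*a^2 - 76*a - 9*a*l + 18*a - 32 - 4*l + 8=-9*a^2 - 58*a + l*(-9*a - 4) - 24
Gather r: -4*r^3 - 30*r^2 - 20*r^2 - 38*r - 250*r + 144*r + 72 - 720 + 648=-4*r^3 - 50*r^2 - 144*r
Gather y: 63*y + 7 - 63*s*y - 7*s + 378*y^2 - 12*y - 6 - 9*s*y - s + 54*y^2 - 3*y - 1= -8*s + 432*y^2 + y*(48 - 72*s)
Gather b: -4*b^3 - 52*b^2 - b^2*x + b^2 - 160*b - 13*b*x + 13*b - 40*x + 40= -4*b^3 + b^2*(-x - 51) + b*(-13*x - 147) - 40*x + 40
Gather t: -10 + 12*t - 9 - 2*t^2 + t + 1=-2*t^2 + 13*t - 18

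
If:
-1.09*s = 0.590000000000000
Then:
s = -0.54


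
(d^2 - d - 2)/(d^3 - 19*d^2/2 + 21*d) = 2*(d^2 - d - 2)/(d*(2*d^2 - 19*d + 42))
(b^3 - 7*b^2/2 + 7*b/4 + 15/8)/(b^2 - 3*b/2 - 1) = (b^2 - 4*b + 15/4)/(b - 2)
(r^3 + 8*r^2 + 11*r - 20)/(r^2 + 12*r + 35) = (r^2 + 3*r - 4)/(r + 7)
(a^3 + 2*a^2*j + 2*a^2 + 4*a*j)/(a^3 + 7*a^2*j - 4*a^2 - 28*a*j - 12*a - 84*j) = a*(a + 2*j)/(a^2 + 7*a*j - 6*a - 42*j)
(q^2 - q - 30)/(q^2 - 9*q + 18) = (q + 5)/(q - 3)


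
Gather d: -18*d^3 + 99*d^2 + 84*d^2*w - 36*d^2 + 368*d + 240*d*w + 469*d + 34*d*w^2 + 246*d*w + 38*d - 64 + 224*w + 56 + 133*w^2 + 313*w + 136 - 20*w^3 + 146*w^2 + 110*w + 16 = -18*d^3 + d^2*(84*w + 63) + d*(34*w^2 + 486*w + 875) - 20*w^3 + 279*w^2 + 647*w + 144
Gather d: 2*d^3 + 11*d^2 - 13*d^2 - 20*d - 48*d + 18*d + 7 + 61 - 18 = 2*d^3 - 2*d^2 - 50*d + 50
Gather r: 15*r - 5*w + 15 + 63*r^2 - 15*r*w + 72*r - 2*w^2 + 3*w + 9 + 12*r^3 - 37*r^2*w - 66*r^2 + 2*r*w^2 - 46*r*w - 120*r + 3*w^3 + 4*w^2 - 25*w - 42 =12*r^3 + r^2*(-37*w - 3) + r*(2*w^2 - 61*w - 33) + 3*w^3 + 2*w^2 - 27*w - 18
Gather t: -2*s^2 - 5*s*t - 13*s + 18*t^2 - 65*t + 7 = -2*s^2 - 13*s + 18*t^2 + t*(-5*s - 65) + 7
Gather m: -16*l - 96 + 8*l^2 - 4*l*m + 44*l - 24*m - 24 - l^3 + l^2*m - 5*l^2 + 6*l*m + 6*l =-l^3 + 3*l^2 + 34*l + m*(l^2 + 2*l - 24) - 120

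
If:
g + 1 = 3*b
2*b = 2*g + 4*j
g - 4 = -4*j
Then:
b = -3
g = -10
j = 7/2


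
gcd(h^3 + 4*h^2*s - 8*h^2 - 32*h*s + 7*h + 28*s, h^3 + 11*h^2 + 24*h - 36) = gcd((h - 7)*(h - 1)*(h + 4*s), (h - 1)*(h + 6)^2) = h - 1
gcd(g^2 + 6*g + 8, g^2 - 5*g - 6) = 1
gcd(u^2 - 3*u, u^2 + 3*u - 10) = 1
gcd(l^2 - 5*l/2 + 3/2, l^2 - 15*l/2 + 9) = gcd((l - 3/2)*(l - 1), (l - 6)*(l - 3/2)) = l - 3/2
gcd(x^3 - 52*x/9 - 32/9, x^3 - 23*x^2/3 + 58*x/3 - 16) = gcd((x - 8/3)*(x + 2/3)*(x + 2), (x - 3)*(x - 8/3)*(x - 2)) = x - 8/3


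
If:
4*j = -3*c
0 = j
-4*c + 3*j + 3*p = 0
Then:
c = 0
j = 0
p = 0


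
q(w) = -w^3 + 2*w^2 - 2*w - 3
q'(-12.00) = -482.00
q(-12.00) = 2037.00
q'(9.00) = -209.00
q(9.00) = -588.00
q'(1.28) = -1.80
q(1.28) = -4.38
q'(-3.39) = -50.04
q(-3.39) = 65.72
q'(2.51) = -10.86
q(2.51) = -11.23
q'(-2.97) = -40.34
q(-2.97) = 46.78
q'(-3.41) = -50.52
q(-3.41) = 66.73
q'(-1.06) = -9.61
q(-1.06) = 2.56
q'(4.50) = -44.75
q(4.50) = -62.62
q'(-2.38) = -28.51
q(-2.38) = 26.57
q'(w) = -3*w^2 + 4*w - 2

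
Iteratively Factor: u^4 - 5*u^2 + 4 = (u + 1)*(u^3 - u^2 - 4*u + 4) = (u + 1)*(u + 2)*(u^2 - 3*u + 2) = (u - 1)*(u + 1)*(u + 2)*(u - 2)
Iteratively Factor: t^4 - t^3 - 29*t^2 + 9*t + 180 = (t + 3)*(t^3 - 4*t^2 - 17*t + 60) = (t + 3)*(t + 4)*(t^2 - 8*t + 15) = (t - 5)*(t + 3)*(t + 4)*(t - 3)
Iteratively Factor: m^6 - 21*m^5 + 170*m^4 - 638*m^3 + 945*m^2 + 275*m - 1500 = (m - 3)*(m^5 - 18*m^4 + 116*m^3 - 290*m^2 + 75*m + 500) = (m - 3)*(m + 1)*(m^4 - 19*m^3 + 135*m^2 - 425*m + 500) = (m - 5)*(m - 3)*(m + 1)*(m^3 - 14*m^2 + 65*m - 100) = (m - 5)^2*(m - 3)*(m + 1)*(m^2 - 9*m + 20) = (m - 5)^3*(m - 3)*(m + 1)*(m - 4)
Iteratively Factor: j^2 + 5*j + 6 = (j + 2)*(j + 3)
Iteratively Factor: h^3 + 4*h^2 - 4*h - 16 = (h - 2)*(h^2 + 6*h + 8) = (h - 2)*(h + 4)*(h + 2)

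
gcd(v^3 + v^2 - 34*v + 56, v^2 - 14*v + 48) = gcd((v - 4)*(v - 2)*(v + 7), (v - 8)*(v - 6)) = 1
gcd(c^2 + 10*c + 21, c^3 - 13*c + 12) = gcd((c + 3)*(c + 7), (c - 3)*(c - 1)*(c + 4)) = 1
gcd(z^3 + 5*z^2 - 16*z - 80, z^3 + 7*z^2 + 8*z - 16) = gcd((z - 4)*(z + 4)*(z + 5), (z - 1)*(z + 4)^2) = z + 4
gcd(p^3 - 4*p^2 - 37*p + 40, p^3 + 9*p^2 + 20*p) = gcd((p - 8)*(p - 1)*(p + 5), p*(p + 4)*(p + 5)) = p + 5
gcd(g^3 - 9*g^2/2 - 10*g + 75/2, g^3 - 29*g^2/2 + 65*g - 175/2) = g^2 - 15*g/2 + 25/2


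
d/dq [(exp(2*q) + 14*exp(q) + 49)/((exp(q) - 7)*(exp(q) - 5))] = (-26*exp(2*q) - 28*exp(q) + 1078)*exp(q)/(exp(4*q) - 24*exp(3*q) + 214*exp(2*q) - 840*exp(q) + 1225)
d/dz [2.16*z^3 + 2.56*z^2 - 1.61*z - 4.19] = 6.48*z^2 + 5.12*z - 1.61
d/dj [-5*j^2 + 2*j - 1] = 2 - 10*j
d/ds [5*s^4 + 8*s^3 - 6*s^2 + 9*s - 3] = 20*s^3 + 24*s^2 - 12*s + 9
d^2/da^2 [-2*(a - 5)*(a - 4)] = -4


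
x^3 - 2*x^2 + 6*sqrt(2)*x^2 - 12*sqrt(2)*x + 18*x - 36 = (x - 2)*(x + 3*sqrt(2))^2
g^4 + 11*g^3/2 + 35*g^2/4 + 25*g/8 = g*(g + 1/2)*(g + 5/2)^2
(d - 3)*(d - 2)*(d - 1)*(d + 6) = d^4 - 25*d^2 + 60*d - 36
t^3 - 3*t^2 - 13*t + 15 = (t - 5)*(t - 1)*(t + 3)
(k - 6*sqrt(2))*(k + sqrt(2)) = k^2 - 5*sqrt(2)*k - 12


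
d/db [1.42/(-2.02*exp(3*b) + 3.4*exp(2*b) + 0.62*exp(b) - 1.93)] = (8.6052*exp(2*b) - 9.656*exp(b) - 0.8804)*exp(b)/(2.02*exp(3*b) - 3.4*exp(2*b) - 0.62*exp(b) + 1.93)^2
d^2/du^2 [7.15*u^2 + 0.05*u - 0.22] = 14.3000000000000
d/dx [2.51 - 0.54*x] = -0.540000000000000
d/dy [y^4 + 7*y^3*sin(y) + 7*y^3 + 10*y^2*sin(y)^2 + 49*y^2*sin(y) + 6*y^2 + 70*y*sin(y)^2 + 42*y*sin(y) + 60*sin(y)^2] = 7*y^3*cos(y) + 4*y^3 + 21*y^2*sin(y) + 10*y^2*sin(2*y) + 49*y^2*cos(y) + 21*y^2 + 20*y*sin(y)^2 + 98*y*sin(y) + 70*y*sin(2*y) + 42*y*cos(y) + 12*y + 70*sin(y)^2 + 42*sin(y) + 60*sin(2*y)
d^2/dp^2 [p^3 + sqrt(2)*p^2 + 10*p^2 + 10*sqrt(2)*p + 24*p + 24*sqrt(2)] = 6*p + 2*sqrt(2) + 20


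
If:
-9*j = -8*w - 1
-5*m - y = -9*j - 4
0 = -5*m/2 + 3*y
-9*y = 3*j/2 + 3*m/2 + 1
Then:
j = -502/1077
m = -12/359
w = -1865/2872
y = -10/359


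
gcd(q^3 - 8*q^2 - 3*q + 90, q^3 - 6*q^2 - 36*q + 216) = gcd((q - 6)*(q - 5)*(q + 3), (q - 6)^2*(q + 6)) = q - 6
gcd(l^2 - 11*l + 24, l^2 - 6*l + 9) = l - 3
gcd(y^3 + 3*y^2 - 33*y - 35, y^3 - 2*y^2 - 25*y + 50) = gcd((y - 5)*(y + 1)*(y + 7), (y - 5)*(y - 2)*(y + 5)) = y - 5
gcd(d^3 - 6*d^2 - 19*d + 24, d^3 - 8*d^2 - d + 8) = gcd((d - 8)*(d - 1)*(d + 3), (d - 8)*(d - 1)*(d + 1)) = d^2 - 9*d + 8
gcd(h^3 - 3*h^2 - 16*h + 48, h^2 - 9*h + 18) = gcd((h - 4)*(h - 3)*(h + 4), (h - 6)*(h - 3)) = h - 3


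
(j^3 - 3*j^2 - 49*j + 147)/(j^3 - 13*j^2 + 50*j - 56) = (j^2 + 4*j - 21)/(j^2 - 6*j + 8)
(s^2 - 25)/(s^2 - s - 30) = (s - 5)/(s - 6)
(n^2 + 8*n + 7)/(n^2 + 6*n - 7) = (n + 1)/(n - 1)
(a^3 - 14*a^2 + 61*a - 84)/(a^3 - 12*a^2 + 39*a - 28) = (a - 3)/(a - 1)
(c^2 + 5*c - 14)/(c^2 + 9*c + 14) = (c - 2)/(c + 2)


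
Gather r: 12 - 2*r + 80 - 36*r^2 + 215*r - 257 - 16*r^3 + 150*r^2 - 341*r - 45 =-16*r^3 + 114*r^2 - 128*r - 210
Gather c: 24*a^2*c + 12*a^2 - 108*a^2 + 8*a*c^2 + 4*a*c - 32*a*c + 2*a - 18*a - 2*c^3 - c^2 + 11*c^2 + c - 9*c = -96*a^2 - 16*a - 2*c^3 + c^2*(8*a + 10) + c*(24*a^2 - 28*a - 8)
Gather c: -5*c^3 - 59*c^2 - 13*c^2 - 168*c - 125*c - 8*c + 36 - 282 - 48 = -5*c^3 - 72*c^2 - 301*c - 294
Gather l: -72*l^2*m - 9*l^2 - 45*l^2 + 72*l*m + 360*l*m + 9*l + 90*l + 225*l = l^2*(-72*m - 54) + l*(432*m + 324)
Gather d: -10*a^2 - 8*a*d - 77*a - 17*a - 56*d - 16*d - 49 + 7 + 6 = -10*a^2 - 94*a + d*(-8*a - 72) - 36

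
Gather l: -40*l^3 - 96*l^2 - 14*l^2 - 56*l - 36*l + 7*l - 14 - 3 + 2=-40*l^3 - 110*l^2 - 85*l - 15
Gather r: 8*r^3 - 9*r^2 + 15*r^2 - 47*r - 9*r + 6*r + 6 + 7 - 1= 8*r^3 + 6*r^2 - 50*r + 12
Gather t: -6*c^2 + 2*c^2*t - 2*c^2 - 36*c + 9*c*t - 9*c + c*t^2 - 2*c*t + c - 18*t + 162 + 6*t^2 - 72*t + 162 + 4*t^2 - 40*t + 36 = -8*c^2 - 44*c + t^2*(c + 10) + t*(2*c^2 + 7*c - 130) + 360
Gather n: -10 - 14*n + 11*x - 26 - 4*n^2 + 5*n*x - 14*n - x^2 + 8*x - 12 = -4*n^2 + n*(5*x - 28) - x^2 + 19*x - 48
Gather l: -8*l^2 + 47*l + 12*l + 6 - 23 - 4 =-8*l^2 + 59*l - 21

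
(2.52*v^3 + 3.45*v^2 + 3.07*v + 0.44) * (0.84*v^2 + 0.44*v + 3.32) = 2.1168*v^5 + 4.0068*v^4 + 12.4632*v^3 + 13.1744*v^2 + 10.386*v + 1.4608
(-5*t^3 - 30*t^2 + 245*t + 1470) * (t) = -5*t^4 - 30*t^3 + 245*t^2 + 1470*t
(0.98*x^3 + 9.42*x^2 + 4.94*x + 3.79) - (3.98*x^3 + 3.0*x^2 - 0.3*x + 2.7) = -3.0*x^3 + 6.42*x^2 + 5.24*x + 1.09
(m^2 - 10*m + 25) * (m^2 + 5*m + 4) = m^4 - 5*m^3 - 21*m^2 + 85*m + 100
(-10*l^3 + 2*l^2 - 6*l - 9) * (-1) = 10*l^3 - 2*l^2 + 6*l + 9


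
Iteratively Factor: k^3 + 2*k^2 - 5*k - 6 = (k - 2)*(k^2 + 4*k + 3) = (k - 2)*(k + 1)*(k + 3)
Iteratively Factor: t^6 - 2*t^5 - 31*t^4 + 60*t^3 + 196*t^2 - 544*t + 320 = (t + 4)*(t^5 - 6*t^4 - 7*t^3 + 88*t^2 - 156*t + 80) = (t - 1)*(t + 4)*(t^4 - 5*t^3 - 12*t^2 + 76*t - 80) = (t - 5)*(t - 1)*(t + 4)*(t^3 - 12*t + 16) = (t - 5)*(t - 2)*(t - 1)*(t + 4)*(t^2 + 2*t - 8) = (t - 5)*(t - 2)*(t - 1)*(t + 4)^2*(t - 2)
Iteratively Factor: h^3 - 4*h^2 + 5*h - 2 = (h - 2)*(h^2 - 2*h + 1) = (h - 2)*(h - 1)*(h - 1)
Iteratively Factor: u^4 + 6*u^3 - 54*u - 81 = (u + 3)*(u^3 + 3*u^2 - 9*u - 27) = (u - 3)*(u + 3)*(u^2 + 6*u + 9) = (u - 3)*(u + 3)^2*(u + 3)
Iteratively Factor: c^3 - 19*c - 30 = (c + 3)*(c^2 - 3*c - 10) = (c + 2)*(c + 3)*(c - 5)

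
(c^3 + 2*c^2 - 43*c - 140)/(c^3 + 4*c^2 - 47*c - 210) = (c + 4)/(c + 6)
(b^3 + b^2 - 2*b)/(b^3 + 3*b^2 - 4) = b/(b + 2)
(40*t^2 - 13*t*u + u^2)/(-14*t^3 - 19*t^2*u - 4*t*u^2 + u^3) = (-40*t^2 + 13*t*u - u^2)/(14*t^3 + 19*t^2*u + 4*t*u^2 - u^3)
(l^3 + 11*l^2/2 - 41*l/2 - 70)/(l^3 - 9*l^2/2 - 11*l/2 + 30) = (l + 7)/(l - 3)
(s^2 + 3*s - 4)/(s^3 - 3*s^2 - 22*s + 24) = 1/(s - 6)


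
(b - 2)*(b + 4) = b^2 + 2*b - 8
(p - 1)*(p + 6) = p^2 + 5*p - 6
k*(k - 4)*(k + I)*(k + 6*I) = k^4 - 4*k^3 + 7*I*k^3 - 6*k^2 - 28*I*k^2 + 24*k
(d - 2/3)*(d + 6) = d^2 + 16*d/3 - 4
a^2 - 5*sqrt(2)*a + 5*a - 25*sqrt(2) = (a + 5)*(a - 5*sqrt(2))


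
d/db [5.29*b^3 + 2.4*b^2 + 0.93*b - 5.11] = 15.87*b^2 + 4.8*b + 0.93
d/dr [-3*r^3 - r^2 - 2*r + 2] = -9*r^2 - 2*r - 2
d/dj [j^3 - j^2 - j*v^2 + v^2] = 3*j^2 - 2*j - v^2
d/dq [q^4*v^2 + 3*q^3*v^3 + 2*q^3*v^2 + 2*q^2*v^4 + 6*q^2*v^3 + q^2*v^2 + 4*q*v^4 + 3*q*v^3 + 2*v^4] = v^2*(4*q^3 + 9*q^2*v + 6*q^2 + 4*q*v^2 + 12*q*v + 2*q + 4*v^2 + 3*v)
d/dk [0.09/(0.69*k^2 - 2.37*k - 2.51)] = (0.2133 - 0.1242*k)/(-0.69*k^2 + 2.37*k + 2.51)^2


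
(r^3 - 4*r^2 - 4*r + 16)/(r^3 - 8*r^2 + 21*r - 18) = (r^2 - 2*r - 8)/(r^2 - 6*r + 9)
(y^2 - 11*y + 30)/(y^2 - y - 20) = (y - 6)/(y + 4)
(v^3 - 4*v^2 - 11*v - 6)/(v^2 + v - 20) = (v^3 - 4*v^2 - 11*v - 6)/(v^2 + v - 20)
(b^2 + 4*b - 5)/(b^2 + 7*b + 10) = (b - 1)/(b + 2)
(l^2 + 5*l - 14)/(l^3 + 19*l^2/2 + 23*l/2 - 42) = 2*(l - 2)/(2*l^2 + 5*l - 12)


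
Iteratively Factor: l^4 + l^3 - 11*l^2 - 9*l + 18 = (l - 1)*(l^3 + 2*l^2 - 9*l - 18) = (l - 1)*(l + 3)*(l^2 - l - 6) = (l - 3)*(l - 1)*(l + 3)*(l + 2)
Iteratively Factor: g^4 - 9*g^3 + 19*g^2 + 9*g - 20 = (g - 5)*(g^3 - 4*g^2 - g + 4) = (g - 5)*(g + 1)*(g^2 - 5*g + 4) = (g - 5)*(g - 4)*(g + 1)*(g - 1)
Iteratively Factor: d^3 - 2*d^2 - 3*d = (d - 3)*(d^2 + d) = (d - 3)*(d + 1)*(d)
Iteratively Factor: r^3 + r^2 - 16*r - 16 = (r + 4)*(r^2 - 3*r - 4) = (r + 1)*(r + 4)*(r - 4)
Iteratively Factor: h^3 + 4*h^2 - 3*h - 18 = (h - 2)*(h^2 + 6*h + 9) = (h - 2)*(h + 3)*(h + 3)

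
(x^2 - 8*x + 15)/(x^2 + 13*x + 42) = (x^2 - 8*x + 15)/(x^2 + 13*x + 42)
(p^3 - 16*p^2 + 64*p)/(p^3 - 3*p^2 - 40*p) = (p - 8)/(p + 5)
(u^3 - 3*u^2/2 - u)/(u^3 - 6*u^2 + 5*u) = (u^2 - 3*u/2 - 1)/(u^2 - 6*u + 5)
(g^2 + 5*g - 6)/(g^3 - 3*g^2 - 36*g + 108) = (g - 1)/(g^2 - 9*g + 18)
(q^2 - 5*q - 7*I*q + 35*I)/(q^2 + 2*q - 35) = (q - 7*I)/(q + 7)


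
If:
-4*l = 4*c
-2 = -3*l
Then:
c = -2/3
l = 2/3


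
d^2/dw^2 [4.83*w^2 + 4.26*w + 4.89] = 9.66000000000000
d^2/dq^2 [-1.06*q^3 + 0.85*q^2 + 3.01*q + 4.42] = 1.7 - 6.36*q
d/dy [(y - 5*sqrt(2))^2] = 2*y - 10*sqrt(2)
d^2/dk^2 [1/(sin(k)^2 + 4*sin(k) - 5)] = -(4*sin(k)^3 + 16*sin(k)^2 + 46*sin(k) + 42)/((sin(k) - 1)^2*(sin(k) + 5)^3)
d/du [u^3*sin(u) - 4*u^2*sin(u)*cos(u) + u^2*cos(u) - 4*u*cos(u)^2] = u^3*cos(u) + 2*u^2*sin(u) - 8*u^2*cos(u)^2 + 4*u^2 + 2*u*cos(u) - 4*cos(u)^2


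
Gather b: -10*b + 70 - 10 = 60 - 10*b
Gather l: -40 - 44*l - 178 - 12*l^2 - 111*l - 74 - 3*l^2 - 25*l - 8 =-15*l^2 - 180*l - 300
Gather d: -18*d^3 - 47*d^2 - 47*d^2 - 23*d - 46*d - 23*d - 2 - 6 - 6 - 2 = -18*d^3 - 94*d^2 - 92*d - 16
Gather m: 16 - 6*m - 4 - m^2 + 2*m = -m^2 - 4*m + 12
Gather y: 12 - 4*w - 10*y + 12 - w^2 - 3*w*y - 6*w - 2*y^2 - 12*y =-w^2 - 10*w - 2*y^2 + y*(-3*w - 22) + 24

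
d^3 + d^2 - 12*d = d*(d - 3)*(d + 4)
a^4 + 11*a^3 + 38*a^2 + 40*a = a*(a + 2)*(a + 4)*(a + 5)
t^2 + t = t*(t + 1)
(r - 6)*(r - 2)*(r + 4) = r^3 - 4*r^2 - 20*r + 48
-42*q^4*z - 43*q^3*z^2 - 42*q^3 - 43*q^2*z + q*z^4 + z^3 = (-7*q + z)*(q + z)*(6*q + z)*(q*z + 1)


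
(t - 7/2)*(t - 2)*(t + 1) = t^3 - 9*t^2/2 + 3*t/2 + 7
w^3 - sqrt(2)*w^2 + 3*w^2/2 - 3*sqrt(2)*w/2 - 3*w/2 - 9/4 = (w + 3/2)*(w - 3*sqrt(2)/2)*(w + sqrt(2)/2)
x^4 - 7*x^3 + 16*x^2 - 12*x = x*(x - 3)*(x - 2)^2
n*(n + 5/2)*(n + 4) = n^3 + 13*n^2/2 + 10*n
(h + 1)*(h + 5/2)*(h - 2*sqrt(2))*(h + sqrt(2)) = h^4 - sqrt(2)*h^3 + 7*h^3/2 - 7*sqrt(2)*h^2/2 - 3*h^2/2 - 14*h - 5*sqrt(2)*h/2 - 10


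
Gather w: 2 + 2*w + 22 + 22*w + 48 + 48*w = 72*w + 72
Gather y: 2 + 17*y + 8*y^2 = 8*y^2 + 17*y + 2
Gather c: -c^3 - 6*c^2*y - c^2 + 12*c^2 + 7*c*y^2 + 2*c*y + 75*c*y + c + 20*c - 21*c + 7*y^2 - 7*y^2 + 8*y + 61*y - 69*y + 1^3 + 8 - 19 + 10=-c^3 + c^2*(11 - 6*y) + c*(7*y^2 + 77*y)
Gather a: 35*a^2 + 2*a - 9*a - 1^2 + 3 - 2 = 35*a^2 - 7*a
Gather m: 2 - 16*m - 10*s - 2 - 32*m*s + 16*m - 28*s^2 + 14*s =-32*m*s - 28*s^2 + 4*s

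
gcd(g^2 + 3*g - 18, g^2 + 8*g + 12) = g + 6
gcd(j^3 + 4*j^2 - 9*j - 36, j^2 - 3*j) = j - 3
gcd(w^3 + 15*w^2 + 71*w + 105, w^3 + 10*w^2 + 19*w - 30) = w + 5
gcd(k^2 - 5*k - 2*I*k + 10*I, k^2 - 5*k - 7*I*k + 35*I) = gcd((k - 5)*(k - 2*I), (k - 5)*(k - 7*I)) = k - 5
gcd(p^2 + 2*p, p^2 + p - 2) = p + 2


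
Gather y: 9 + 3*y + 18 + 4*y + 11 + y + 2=8*y + 40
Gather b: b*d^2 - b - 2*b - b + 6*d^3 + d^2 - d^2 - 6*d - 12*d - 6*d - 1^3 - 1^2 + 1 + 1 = b*(d^2 - 4) + 6*d^3 - 24*d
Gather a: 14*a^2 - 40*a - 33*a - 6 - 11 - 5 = 14*a^2 - 73*a - 22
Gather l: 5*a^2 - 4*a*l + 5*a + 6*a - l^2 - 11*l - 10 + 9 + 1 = 5*a^2 + 11*a - l^2 + l*(-4*a - 11)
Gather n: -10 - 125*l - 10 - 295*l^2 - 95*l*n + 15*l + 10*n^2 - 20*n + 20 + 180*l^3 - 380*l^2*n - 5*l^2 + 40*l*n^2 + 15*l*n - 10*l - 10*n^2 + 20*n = 180*l^3 - 300*l^2 + 40*l*n^2 - 120*l + n*(-380*l^2 - 80*l)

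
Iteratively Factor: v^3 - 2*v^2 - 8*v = (v - 4)*(v^2 + 2*v) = (v - 4)*(v + 2)*(v)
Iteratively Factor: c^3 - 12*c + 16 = (c + 4)*(c^2 - 4*c + 4) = (c - 2)*(c + 4)*(c - 2)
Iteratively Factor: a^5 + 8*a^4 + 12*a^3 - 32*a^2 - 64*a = (a + 4)*(a^4 + 4*a^3 - 4*a^2 - 16*a) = a*(a + 4)*(a^3 + 4*a^2 - 4*a - 16) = a*(a + 2)*(a + 4)*(a^2 + 2*a - 8) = a*(a + 2)*(a + 4)^2*(a - 2)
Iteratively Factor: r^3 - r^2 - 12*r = (r + 3)*(r^2 - 4*r) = r*(r + 3)*(r - 4)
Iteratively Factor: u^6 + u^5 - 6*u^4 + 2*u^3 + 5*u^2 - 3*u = (u - 1)*(u^5 + 2*u^4 - 4*u^3 - 2*u^2 + 3*u) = u*(u - 1)*(u^4 + 2*u^3 - 4*u^2 - 2*u + 3) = u*(u - 1)^2*(u^3 + 3*u^2 - u - 3) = u*(u - 1)^2*(u + 1)*(u^2 + 2*u - 3) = u*(u - 1)^2*(u + 1)*(u + 3)*(u - 1)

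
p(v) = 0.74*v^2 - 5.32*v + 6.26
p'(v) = 1.48*v - 5.32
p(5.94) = 0.77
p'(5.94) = 3.47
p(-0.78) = 10.86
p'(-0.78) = -6.47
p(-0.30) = 7.92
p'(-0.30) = -5.76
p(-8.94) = 112.96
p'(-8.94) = -18.55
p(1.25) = 0.77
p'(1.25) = -3.47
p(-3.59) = 34.90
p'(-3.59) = -10.63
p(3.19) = -3.18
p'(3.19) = -0.60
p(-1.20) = 13.71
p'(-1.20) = -7.10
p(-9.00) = 114.08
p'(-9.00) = -18.64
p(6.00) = 0.98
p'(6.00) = 3.56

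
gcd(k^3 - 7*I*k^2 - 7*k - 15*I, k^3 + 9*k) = k - 3*I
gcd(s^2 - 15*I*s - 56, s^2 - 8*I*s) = s - 8*I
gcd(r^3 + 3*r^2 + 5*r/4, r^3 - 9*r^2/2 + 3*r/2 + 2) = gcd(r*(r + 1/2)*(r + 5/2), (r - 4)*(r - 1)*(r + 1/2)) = r + 1/2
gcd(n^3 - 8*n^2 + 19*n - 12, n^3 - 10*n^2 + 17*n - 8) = n - 1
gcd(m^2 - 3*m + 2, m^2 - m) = m - 1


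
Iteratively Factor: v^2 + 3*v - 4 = (v + 4)*(v - 1)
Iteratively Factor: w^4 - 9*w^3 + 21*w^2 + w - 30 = (w - 2)*(w^3 - 7*w^2 + 7*w + 15) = (w - 5)*(w - 2)*(w^2 - 2*w - 3) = (w - 5)*(w - 2)*(w + 1)*(w - 3)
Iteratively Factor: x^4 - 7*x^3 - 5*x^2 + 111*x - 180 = (x - 3)*(x^3 - 4*x^2 - 17*x + 60) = (x - 3)*(x + 4)*(x^2 - 8*x + 15) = (x - 3)^2*(x + 4)*(x - 5)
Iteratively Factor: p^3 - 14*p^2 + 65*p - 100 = (p - 5)*(p^2 - 9*p + 20) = (p - 5)^2*(p - 4)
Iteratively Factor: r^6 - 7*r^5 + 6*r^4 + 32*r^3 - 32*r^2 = (r)*(r^5 - 7*r^4 + 6*r^3 + 32*r^2 - 32*r) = r^2*(r^4 - 7*r^3 + 6*r^2 + 32*r - 32) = r^2*(r - 4)*(r^3 - 3*r^2 - 6*r + 8) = r^2*(r - 4)*(r - 1)*(r^2 - 2*r - 8) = r^2*(r - 4)^2*(r - 1)*(r + 2)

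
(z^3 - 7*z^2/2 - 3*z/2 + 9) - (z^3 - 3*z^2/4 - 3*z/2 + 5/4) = 31/4 - 11*z^2/4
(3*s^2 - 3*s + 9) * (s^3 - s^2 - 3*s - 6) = 3*s^5 - 6*s^4 + 3*s^3 - 18*s^2 - 9*s - 54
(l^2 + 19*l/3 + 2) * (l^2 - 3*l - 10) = l^4 + 10*l^3/3 - 27*l^2 - 208*l/3 - 20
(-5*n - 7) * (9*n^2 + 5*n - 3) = -45*n^3 - 88*n^2 - 20*n + 21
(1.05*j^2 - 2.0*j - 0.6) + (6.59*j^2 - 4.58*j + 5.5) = 7.64*j^2 - 6.58*j + 4.9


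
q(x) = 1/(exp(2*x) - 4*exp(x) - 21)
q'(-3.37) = 0.00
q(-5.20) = -0.05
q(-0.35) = -0.04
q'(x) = (-2*exp(2*x) + 4*exp(x))/(exp(2*x) - 4*exp(x) - 21)^2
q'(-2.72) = 0.00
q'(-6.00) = 0.00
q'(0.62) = 0.00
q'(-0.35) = 0.00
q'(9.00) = 0.00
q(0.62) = -0.04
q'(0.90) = -0.00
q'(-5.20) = 0.00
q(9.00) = 0.00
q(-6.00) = -0.05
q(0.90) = -0.04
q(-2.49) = -0.05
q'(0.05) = 0.00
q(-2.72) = -0.05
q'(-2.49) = 0.00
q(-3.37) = -0.05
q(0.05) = -0.04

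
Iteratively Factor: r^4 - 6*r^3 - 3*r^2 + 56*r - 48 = (r - 4)*(r^3 - 2*r^2 - 11*r + 12) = (r - 4)*(r - 1)*(r^2 - r - 12) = (r - 4)^2*(r - 1)*(r + 3)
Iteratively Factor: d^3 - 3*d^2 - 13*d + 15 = (d + 3)*(d^2 - 6*d + 5) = (d - 1)*(d + 3)*(d - 5)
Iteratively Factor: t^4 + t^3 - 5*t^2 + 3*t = (t)*(t^3 + t^2 - 5*t + 3) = t*(t - 1)*(t^2 + 2*t - 3) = t*(t - 1)^2*(t + 3)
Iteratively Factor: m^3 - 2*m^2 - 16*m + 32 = (m - 4)*(m^2 + 2*m - 8) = (m - 4)*(m + 4)*(m - 2)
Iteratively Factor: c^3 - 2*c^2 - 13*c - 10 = (c + 2)*(c^2 - 4*c - 5) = (c + 1)*(c + 2)*(c - 5)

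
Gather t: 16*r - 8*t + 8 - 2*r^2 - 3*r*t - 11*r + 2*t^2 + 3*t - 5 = -2*r^2 + 5*r + 2*t^2 + t*(-3*r - 5) + 3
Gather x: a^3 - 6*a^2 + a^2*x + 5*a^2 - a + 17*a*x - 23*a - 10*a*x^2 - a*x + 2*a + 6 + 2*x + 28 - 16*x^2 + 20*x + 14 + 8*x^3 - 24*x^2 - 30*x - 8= a^3 - a^2 - 22*a + 8*x^3 + x^2*(-10*a - 40) + x*(a^2 + 16*a - 8) + 40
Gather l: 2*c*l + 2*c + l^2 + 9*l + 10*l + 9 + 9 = 2*c + l^2 + l*(2*c + 19) + 18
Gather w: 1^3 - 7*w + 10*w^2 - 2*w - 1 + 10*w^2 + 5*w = 20*w^2 - 4*w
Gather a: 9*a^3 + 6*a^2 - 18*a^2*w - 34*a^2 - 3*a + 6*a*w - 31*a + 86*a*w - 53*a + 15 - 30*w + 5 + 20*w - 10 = 9*a^3 + a^2*(-18*w - 28) + a*(92*w - 87) - 10*w + 10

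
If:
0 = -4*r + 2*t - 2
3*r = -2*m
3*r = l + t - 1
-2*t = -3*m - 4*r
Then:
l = -4/9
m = 2/3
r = -4/9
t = 1/9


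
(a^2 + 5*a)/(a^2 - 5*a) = (a + 5)/(a - 5)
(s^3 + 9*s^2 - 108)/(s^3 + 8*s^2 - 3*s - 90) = (s + 6)/(s + 5)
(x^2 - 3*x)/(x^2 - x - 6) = x/(x + 2)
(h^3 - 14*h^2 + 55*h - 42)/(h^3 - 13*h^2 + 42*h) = (h - 1)/h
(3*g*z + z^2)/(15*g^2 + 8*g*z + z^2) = z/(5*g + z)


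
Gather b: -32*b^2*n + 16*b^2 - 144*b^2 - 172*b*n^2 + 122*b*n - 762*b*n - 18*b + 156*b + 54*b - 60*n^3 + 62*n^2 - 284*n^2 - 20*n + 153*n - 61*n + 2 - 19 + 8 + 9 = b^2*(-32*n - 128) + b*(-172*n^2 - 640*n + 192) - 60*n^3 - 222*n^2 + 72*n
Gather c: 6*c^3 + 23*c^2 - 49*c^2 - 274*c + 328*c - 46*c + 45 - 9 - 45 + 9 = 6*c^3 - 26*c^2 + 8*c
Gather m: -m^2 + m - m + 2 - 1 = 1 - m^2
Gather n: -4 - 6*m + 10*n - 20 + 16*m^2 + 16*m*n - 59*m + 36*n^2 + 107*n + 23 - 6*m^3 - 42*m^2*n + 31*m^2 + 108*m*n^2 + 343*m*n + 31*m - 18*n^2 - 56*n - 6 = -6*m^3 + 47*m^2 - 34*m + n^2*(108*m + 18) + n*(-42*m^2 + 359*m + 61) - 7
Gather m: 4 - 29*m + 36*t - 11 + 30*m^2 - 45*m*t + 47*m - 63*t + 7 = 30*m^2 + m*(18 - 45*t) - 27*t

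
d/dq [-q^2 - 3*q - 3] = -2*q - 3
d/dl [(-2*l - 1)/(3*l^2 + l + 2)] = (-6*l^2 - 2*l + (2*l + 1)*(6*l + 1) - 4)/(3*l^2 + l + 2)^2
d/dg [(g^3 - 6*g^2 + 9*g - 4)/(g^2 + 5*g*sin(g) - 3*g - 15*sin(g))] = ((3*g^2 - 12*g + 9)*(g^2 + 5*g*sin(g) - 3*g - 15*sin(g)) + (-g^3 + 6*g^2 - 9*g + 4)*(5*g*cos(g) + 2*g + 5*sin(g) - 15*cos(g) - 3))/((g - 3)^2*(g + 5*sin(g))^2)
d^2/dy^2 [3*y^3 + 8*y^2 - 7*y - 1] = 18*y + 16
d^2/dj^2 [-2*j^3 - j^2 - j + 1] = -12*j - 2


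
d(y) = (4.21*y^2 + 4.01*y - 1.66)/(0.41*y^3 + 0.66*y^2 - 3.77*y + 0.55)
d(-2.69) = 2.41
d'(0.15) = -6337541.01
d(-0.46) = -1.10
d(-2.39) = 1.66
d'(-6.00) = -1.25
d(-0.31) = -1.41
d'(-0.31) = -2.45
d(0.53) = -1.37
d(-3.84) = 29.17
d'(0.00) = -13.40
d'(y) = (8.42*y + 4.01)/(0.41*y^3 + 0.66*y^2 - 3.77*y + 0.55) + (-1.23*y^2 - 1.32*y + 3.77)*(4.21*y^2 + 4.01*y - 1.66)/(0.41*y^3 + 0.66*y^2 - 3.77*y + 0.55)^2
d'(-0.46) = -1.84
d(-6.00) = -3.02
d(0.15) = -1313.49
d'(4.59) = -1.04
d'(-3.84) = -194.08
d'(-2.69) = -3.00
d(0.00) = -3.02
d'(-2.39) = -2.11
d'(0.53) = -3.94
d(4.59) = 2.87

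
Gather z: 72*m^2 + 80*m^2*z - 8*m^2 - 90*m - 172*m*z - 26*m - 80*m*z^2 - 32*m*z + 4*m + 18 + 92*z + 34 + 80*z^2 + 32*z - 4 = 64*m^2 - 112*m + z^2*(80 - 80*m) + z*(80*m^2 - 204*m + 124) + 48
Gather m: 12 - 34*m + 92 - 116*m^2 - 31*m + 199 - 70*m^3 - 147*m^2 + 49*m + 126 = -70*m^3 - 263*m^2 - 16*m + 429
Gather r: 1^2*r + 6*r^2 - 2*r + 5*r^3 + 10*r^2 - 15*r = 5*r^3 + 16*r^2 - 16*r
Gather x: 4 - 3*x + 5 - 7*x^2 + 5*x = -7*x^2 + 2*x + 9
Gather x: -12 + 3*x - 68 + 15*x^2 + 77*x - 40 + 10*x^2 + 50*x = 25*x^2 + 130*x - 120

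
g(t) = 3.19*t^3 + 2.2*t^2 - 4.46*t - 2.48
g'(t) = 9.57*t^2 + 4.4*t - 4.46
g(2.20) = 32.32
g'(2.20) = 51.54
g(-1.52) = -1.82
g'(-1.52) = 10.96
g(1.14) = 0.02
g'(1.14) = 12.99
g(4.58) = 329.71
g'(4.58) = 216.44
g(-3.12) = -64.03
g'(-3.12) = 74.97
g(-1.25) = 0.30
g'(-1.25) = 4.99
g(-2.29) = -19.04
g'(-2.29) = 35.65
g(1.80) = 15.22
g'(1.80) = 34.47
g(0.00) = -2.48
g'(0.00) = -4.46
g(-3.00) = -55.43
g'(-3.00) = 68.47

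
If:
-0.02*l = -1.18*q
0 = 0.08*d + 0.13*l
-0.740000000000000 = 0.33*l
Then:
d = 3.64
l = -2.24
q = -0.04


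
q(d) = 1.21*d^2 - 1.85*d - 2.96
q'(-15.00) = -38.15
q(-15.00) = 297.04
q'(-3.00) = -9.11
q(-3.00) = 13.48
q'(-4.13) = -11.84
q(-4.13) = 25.32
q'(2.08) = 3.18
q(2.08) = -1.57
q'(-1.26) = -4.90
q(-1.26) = 1.29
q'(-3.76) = -10.95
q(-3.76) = 21.10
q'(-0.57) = -3.23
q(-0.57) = -1.51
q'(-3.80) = -11.05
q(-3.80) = 21.54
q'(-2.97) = -9.04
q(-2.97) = 13.21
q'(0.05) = -1.73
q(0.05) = -3.05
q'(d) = 2.42*d - 1.85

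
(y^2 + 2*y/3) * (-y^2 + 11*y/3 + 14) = -y^4 + 3*y^3 + 148*y^2/9 + 28*y/3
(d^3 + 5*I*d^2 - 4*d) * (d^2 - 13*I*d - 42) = d^5 - 8*I*d^4 + 19*d^3 - 158*I*d^2 + 168*d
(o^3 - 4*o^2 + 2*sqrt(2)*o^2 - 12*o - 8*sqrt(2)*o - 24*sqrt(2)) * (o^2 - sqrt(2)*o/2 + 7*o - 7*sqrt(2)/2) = o^5 + 3*sqrt(2)*o^4/2 + 3*o^4 - 42*o^3 + 9*sqrt(2)*o^3/2 - 90*o^2 - 60*sqrt(2)*o^2 - 126*sqrt(2)*o + 80*o + 168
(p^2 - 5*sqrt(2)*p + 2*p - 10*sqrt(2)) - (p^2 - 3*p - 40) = -5*sqrt(2)*p + 5*p - 10*sqrt(2) + 40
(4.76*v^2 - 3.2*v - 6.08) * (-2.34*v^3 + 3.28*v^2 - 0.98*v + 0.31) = -11.1384*v^5 + 23.1008*v^4 - 0.9336*v^3 - 15.3308*v^2 + 4.9664*v - 1.8848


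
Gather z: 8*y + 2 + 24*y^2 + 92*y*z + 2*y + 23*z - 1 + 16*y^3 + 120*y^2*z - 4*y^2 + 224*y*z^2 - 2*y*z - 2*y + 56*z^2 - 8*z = 16*y^3 + 20*y^2 + 8*y + z^2*(224*y + 56) + z*(120*y^2 + 90*y + 15) + 1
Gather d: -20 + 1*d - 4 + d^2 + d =d^2 + 2*d - 24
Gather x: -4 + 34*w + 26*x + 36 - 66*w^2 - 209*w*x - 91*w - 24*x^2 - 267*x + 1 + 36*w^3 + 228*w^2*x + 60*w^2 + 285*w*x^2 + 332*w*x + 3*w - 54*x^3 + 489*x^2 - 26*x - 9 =36*w^3 - 6*w^2 - 54*w - 54*x^3 + x^2*(285*w + 465) + x*(228*w^2 + 123*w - 267) + 24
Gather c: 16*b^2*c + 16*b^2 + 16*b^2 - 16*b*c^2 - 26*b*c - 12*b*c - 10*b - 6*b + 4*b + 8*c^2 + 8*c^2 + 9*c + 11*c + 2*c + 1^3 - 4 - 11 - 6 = 32*b^2 - 12*b + c^2*(16 - 16*b) + c*(16*b^2 - 38*b + 22) - 20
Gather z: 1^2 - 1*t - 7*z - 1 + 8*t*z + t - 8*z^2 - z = -8*z^2 + z*(8*t - 8)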